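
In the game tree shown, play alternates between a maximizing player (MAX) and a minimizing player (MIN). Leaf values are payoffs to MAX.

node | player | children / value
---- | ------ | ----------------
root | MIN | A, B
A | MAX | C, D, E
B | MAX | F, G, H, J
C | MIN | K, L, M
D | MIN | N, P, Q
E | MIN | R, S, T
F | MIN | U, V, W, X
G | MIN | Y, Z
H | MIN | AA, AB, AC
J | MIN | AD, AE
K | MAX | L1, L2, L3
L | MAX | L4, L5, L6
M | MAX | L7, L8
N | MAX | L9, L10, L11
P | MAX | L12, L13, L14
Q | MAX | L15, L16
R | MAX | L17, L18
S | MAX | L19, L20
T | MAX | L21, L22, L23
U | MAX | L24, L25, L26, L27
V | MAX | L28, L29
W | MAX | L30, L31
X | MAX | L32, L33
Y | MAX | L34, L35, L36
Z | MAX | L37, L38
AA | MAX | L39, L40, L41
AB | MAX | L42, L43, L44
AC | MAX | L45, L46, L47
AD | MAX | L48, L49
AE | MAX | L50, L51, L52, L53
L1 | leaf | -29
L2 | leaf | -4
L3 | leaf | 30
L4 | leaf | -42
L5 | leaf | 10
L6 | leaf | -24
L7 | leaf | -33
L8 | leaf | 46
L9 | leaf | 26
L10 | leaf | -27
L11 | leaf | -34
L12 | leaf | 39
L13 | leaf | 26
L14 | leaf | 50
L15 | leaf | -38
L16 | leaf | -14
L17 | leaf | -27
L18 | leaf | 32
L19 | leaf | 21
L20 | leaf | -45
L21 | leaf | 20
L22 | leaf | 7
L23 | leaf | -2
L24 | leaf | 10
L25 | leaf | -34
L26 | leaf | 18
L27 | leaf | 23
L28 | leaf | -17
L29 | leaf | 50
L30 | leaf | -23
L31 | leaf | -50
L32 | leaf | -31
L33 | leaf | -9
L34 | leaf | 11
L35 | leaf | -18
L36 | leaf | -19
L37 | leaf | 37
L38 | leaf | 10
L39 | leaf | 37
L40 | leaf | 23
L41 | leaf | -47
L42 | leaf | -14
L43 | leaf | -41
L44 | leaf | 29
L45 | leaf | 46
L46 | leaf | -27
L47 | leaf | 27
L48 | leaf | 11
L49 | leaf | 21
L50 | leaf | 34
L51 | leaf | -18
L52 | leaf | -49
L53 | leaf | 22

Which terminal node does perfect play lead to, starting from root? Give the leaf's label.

L21

K (MAX): max(-29, -4, 30) = 30
L (MAX): max(-42, 10, -24) = 10
M (MAX): max(-33, 46) = 46
C (MIN): min(30, 10, 46) = 10
N (MAX): max(26, -27, -34) = 26
P (MAX): max(39, 26, 50) = 50
Q (MAX): max(-38, -14) = -14
D (MIN): min(26, 50, -14) = -14
R (MAX): max(-27, 32) = 32
S (MAX): max(21, -45) = 21
T (MAX): max(20, 7, -2) = 20
E (MIN): min(32, 21, 20) = 20
A (MAX): max(10, -14, 20) = 20
U (MAX): max(10, -34, 18, 23) = 23
V (MAX): max(-17, 50) = 50
W (MAX): max(-23, -50) = -23
X (MAX): max(-31, -9) = -9
F (MIN): min(23, 50, -23, -9) = -23
Y (MAX): max(11, -18, -19) = 11
Z (MAX): max(37, 10) = 37
G (MIN): min(11, 37) = 11
AA (MAX): max(37, 23, -47) = 37
AB (MAX): max(-14, -41, 29) = 29
AC (MAX): max(46, -27, 27) = 46
H (MIN): min(37, 29, 46) = 29
AD (MAX): max(11, 21) = 21
AE (MAX): max(34, -18, -49, 22) = 34
J (MIN): min(21, 34) = 21
B (MAX): max(-23, 11, 29, 21) = 29
root (MIN): min(20, 29) = 20
At root, MIN picks A (lowest: 20).
At A, MAX picks E (highest: 20).
At E, MIN picks T (lowest: 20).
At T, MAX picks L21 (highest: 20).
Terminal value 20.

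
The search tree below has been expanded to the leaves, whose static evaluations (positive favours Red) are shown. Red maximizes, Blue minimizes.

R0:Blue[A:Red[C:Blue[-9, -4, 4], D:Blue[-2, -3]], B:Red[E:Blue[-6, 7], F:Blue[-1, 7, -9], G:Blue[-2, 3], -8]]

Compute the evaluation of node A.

-3

C (Blue): min(-9, -4, 4) = -9
D (Blue): min(-2, -3) = -3
A (Red): max(-9, -3) = -3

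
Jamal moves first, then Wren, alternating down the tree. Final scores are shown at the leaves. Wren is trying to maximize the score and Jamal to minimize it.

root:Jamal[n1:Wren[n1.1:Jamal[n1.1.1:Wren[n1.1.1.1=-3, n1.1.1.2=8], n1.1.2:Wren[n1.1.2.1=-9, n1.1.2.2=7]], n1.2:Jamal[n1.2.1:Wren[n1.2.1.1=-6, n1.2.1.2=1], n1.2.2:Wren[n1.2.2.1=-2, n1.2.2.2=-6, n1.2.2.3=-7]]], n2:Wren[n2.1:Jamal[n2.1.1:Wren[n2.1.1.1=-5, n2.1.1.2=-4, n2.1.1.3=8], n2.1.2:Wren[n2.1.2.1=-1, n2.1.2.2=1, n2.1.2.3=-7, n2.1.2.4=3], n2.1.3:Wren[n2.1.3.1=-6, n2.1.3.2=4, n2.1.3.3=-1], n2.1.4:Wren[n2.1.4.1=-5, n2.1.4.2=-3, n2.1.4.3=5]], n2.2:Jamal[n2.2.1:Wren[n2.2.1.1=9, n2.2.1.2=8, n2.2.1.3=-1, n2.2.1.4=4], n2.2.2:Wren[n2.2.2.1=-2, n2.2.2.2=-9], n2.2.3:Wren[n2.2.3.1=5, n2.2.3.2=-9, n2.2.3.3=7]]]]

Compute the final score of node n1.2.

n1.2.1 (Wren): max(-6, 1) = 1
n1.2.2 (Wren): max(-2, -6, -7) = -2
n1.2 (Jamal): min(1, -2) = -2

-2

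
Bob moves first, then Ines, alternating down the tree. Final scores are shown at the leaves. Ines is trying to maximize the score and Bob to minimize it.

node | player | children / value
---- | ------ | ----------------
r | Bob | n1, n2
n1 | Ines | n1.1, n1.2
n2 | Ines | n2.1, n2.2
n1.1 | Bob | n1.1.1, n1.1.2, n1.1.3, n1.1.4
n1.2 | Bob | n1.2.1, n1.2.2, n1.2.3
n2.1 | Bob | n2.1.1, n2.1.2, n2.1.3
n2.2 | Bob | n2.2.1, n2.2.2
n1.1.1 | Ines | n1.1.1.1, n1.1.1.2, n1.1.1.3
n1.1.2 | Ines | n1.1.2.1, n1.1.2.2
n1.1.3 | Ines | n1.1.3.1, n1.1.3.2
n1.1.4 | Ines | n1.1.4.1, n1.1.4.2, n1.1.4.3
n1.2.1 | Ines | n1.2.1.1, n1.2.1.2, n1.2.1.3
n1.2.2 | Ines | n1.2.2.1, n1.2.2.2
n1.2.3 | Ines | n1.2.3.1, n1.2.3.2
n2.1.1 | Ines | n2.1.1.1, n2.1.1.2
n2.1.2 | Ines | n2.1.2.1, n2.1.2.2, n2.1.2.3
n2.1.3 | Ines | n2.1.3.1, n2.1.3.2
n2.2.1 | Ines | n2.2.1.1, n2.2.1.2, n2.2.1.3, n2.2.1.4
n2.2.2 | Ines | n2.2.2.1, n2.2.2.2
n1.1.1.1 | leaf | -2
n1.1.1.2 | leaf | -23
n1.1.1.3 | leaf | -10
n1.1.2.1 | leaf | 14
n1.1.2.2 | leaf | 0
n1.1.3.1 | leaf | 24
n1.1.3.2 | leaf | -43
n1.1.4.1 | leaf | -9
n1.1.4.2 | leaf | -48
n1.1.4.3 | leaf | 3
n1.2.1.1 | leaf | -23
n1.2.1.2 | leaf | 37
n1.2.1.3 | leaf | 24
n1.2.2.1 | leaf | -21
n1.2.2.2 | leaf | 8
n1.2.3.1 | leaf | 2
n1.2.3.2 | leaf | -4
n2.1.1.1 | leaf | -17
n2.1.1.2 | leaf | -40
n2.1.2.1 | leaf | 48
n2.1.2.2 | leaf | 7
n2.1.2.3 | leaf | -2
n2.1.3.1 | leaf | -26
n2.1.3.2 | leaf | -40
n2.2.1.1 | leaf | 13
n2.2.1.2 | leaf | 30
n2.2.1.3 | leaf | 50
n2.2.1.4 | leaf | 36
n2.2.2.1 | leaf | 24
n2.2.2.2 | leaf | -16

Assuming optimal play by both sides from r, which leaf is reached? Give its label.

n1.2.3.1

n1.1.1 (Ines): max(-2, -23, -10) = -2
n1.1.2 (Ines): max(14, 0) = 14
n1.1.3 (Ines): max(24, -43) = 24
n1.1.4 (Ines): max(-9, -48, 3) = 3
n1.1 (Bob): min(-2, 14, 24, 3) = -2
n1.2.1 (Ines): max(-23, 37, 24) = 37
n1.2.2 (Ines): max(-21, 8) = 8
n1.2.3 (Ines): max(2, -4) = 2
n1.2 (Bob): min(37, 8, 2) = 2
n1 (Ines): max(-2, 2) = 2
n2.1.1 (Ines): max(-17, -40) = -17
n2.1.2 (Ines): max(48, 7, -2) = 48
n2.1.3 (Ines): max(-26, -40) = -26
n2.1 (Bob): min(-17, 48, -26) = -26
n2.2.1 (Ines): max(13, 30, 50, 36) = 50
n2.2.2 (Ines): max(24, -16) = 24
n2.2 (Bob): min(50, 24) = 24
n2 (Ines): max(-26, 24) = 24
r (Bob): min(2, 24) = 2
At r, Bob picks n1 (lowest: 2).
At n1, Ines picks n1.2 (highest: 2).
At n1.2, Bob picks n1.2.3 (lowest: 2).
At n1.2.3, Ines picks n1.2.3.1 (highest: 2).
Terminal value 2.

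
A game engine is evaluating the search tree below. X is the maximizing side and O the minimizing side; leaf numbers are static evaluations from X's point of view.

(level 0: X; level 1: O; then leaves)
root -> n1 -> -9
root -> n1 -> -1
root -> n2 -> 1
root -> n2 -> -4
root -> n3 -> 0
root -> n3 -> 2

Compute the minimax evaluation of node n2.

-4

n2 (O): min(1, -4) = -4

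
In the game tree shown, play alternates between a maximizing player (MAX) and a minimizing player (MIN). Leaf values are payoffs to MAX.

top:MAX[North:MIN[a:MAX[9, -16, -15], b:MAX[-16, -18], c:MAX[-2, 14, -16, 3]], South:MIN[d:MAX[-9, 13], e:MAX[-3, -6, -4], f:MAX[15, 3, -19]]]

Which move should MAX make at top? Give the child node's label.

a (MAX): max(9, -16, -15) = 9
b (MAX): max(-16, -18) = -16
c (MAX): max(-2, 14, -16, 3) = 14
North (MIN): min(9, -16, 14) = -16
d (MAX): max(-9, 13) = 13
e (MAX): max(-3, -6, -4) = -3
f (MAX): max(15, 3, -19) = 15
South (MIN): min(13, -3, 15) = -3
top (MAX): max(-16, -3) = -3
MAX at top wants the highest of {North=-16, South=-3}, so chooses South.

South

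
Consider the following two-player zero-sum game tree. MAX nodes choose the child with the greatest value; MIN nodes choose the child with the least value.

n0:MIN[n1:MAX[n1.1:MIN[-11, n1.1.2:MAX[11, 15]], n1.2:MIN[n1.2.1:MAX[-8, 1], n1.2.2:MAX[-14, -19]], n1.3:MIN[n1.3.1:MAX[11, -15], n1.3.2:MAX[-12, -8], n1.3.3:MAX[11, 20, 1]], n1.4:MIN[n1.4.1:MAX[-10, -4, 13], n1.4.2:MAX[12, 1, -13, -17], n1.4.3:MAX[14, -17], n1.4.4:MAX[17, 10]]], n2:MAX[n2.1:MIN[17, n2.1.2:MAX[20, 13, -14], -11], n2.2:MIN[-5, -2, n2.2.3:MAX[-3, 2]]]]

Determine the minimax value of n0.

-5

n1.1.2 (MAX): max(11, 15) = 15
n1.1 (MIN): min(-11, 15) = -11
n1.2.1 (MAX): max(-8, 1) = 1
n1.2.2 (MAX): max(-14, -19) = -14
n1.2 (MIN): min(1, -14) = -14
n1.3.1 (MAX): max(11, -15) = 11
n1.3.2 (MAX): max(-12, -8) = -8
n1.3.3 (MAX): max(11, 20, 1) = 20
n1.3 (MIN): min(11, -8, 20) = -8
n1.4.1 (MAX): max(-10, -4, 13) = 13
n1.4.2 (MAX): max(12, 1, -13, -17) = 12
n1.4.3 (MAX): max(14, -17) = 14
n1.4.4 (MAX): max(17, 10) = 17
n1.4 (MIN): min(13, 12, 14, 17) = 12
n1 (MAX): max(-11, -14, -8, 12) = 12
n2.1.2 (MAX): max(20, 13, -14) = 20
n2.1 (MIN): min(17, 20, -11) = -11
n2.2.3 (MAX): max(-3, 2) = 2
n2.2 (MIN): min(-5, -2, 2) = -5
n2 (MAX): max(-11, -5) = -5
n0 (MIN): min(12, -5) = -5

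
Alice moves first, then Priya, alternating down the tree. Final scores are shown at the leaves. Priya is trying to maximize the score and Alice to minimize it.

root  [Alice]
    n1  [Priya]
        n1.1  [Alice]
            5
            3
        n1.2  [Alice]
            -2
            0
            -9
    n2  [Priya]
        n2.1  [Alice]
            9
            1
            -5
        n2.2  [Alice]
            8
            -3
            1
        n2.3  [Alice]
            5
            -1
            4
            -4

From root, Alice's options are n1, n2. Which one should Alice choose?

n2

n1.1 (Alice): min(5, 3) = 3
n1.2 (Alice): min(-2, 0, -9) = -9
n1 (Priya): max(3, -9) = 3
n2.1 (Alice): min(9, 1, -5) = -5
n2.2 (Alice): min(8, -3, 1) = -3
n2.3 (Alice): min(5, -1, 4, -4) = -4
n2 (Priya): max(-5, -3, -4) = -3
root (Alice): min(3, -3) = -3
Alice at root wants the lowest of {n1=3, n2=-3}, so chooses n2.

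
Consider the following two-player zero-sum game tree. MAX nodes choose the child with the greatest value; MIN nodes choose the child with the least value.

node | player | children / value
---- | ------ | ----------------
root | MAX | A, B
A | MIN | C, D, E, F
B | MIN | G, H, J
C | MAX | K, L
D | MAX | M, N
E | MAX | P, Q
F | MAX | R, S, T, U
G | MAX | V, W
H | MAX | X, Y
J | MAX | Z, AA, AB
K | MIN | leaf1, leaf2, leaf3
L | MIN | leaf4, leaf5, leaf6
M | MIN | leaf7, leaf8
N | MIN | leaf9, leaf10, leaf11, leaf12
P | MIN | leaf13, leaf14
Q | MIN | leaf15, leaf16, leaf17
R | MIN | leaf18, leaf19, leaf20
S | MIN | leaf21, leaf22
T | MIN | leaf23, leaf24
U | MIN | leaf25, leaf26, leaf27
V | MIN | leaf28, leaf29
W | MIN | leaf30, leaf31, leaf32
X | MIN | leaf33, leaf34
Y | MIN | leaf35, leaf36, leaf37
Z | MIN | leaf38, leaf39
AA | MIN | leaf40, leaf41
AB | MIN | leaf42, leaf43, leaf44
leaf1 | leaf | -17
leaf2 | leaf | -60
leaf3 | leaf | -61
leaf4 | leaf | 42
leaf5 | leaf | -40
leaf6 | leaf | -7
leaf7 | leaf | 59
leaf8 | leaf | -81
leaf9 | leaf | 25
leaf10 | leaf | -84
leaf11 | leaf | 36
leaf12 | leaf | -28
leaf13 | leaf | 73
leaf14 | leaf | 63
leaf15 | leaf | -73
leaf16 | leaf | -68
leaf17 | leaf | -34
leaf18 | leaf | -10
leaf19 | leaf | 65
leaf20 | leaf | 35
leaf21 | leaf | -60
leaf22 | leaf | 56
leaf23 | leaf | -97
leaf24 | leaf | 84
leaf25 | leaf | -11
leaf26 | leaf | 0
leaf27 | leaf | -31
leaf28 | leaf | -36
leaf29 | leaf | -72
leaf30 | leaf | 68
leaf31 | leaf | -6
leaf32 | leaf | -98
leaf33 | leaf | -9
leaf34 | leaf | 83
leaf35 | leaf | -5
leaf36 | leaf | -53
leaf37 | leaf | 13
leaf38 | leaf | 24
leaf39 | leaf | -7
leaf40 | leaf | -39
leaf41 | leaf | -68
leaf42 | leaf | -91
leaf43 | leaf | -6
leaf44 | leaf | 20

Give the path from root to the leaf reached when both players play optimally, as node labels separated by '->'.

K (MIN): min(-17, -60, -61) = -61
L (MIN): min(42, -40, -7) = -40
C (MAX): max(-61, -40) = -40
M (MIN): min(59, -81) = -81
N (MIN): min(25, -84, 36, -28) = -84
D (MAX): max(-81, -84) = -81
P (MIN): min(73, 63) = 63
Q (MIN): min(-73, -68, -34) = -73
E (MAX): max(63, -73) = 63
R (MIN): min(-10, 65, 35) = -10
S (MIN): min(-60, 56) = -60
T (MIN): min(-97, 84) = -97
U (MIN): min(-11, 0, -31) = -31
F (MAX): max(-10, -60, -97, -31) = -10
A (MIN): min(-40, -81, 63, -10) = -81
V (MIN): min(-36, -72) = -72
W (MIN): min(68, -6, -98) = -98
G (MAX): max(-72, -98) = -72
X (MIN): min(-9, 83) = -9
Y (MIN): min(-5, -53, 13) = -53
H (MAX): max(-9, -53) = -9
Z (MIN): min(24, -7) = -7
AA (MIN): min(-39, -68) = -68
AB (MIN): min(-91, -6, 20) = -91
J (MAX): max(-7, -68, -91) = -7
B (MIN): min(-72, -9, -7) = -72
root (MAX): max(-81, -72) = -72
At root, MAX picks B (highest: -72).
At B, MIN picks G (lowest: -72).
At G, MAX picks V (highest: -72).
At V, MIN picks leaf29 (lowest: -72).
Terminal value -72.

root -> B -> G -> V -> leaf29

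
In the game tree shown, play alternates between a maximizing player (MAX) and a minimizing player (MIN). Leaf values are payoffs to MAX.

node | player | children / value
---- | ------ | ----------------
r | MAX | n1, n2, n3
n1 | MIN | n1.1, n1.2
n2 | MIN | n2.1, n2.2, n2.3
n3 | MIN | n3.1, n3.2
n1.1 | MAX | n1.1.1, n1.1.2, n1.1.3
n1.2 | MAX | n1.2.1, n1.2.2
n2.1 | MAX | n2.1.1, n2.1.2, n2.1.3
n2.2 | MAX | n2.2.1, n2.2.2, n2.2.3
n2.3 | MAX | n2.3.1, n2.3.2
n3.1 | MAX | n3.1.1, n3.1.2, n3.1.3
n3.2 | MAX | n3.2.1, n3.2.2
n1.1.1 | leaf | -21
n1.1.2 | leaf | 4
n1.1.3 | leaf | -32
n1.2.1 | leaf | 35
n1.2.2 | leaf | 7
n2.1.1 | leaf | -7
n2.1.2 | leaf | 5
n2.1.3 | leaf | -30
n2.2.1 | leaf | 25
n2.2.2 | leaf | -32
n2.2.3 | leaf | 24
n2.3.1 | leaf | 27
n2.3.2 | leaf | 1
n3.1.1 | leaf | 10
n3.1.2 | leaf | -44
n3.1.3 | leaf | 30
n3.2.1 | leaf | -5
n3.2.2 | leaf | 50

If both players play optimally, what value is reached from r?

30

n1.1 (MAX): max(-21, 4, -32) = 4
n1.2 (MAX): max(35, 7) = 35
n1 (MIN): min(4, 35) = 4
n2.1 (MAX): max(-7, 5, -30) = 5
n2.2 (MAX): max(25, -32, 24) = 25
n2.3 (MAX): max(27, 1) = 27
n2 (MIN): min(5, 25, 27) = 5
n3.1 (MAX): max(10, -44, 30) = 30
n3.2 (MAX): max(-5, 50) = 50
n3 (MIN): min(30, 50) = 30
r (MAX): max(4, 5, 30) = 30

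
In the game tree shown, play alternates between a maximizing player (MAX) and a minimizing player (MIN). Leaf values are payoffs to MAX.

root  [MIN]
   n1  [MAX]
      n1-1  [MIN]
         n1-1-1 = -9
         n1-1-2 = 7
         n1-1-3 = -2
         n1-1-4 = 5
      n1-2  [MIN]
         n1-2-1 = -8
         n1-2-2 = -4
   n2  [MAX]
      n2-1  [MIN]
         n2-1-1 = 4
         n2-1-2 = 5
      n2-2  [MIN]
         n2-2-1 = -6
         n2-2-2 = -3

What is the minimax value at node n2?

n2-1 (MIN): min(4, 5) = 4
n2-2 (MIN): min(-6, -3) = -6
n2 (MAX): max(4, -6) = 4

4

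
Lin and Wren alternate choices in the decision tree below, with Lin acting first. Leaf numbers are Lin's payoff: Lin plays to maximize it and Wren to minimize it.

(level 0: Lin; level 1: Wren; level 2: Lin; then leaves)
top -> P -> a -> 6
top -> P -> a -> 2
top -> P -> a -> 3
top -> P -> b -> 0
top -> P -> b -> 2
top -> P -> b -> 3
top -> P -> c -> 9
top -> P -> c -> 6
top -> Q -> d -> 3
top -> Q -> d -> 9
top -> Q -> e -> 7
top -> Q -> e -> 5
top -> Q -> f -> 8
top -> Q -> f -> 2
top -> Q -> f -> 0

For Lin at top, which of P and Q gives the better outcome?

Q

a (Lin): max(6, 2, 3) = 6
b (Lin): max(0, 2, 3) = 3
c (Lin): max(9, 6) = 9
P (Wren): min(6, 3, 9) = 3
d (Lin): max(3, 9) = 9
e (Lin): max(7, 5) = 7
f (Lin): max(8, 2, 0) = 8
Q (Wren): min(9, 7, 8) = 7
Lin prefers the higher value; P=3, Q=7. Q is better since 7 > 3.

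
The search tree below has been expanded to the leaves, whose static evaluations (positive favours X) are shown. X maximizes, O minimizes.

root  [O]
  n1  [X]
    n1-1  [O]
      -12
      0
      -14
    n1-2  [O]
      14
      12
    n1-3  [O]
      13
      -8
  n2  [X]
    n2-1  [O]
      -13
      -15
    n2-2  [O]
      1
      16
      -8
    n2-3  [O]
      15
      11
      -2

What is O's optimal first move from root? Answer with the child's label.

n1-1 (O): min(-12, 0, -14) = -14
n1-2 (O): min(14, 12) = 12
n1-3 (O): min(13, -8) = -8
n1 (X): max(-14, 12, -8) = 12
n2-1 (O): min(-13, -15) = -15
n2-2 (O): min(1, 16, -8) = -8
n2-3 (O): min(15, 11, -2) = -2
n2 (X): max(-15, -8, -2) = -2
root (O): min(12, -2) = -2
O at root wants the lowest of {n1=12, n2=-2}, so chooses n2.

n2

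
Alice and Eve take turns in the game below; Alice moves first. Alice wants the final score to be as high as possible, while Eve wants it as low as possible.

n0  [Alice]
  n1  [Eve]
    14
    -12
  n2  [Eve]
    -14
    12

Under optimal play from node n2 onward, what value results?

-14

n2 (Eve): min(-14, 12) = -14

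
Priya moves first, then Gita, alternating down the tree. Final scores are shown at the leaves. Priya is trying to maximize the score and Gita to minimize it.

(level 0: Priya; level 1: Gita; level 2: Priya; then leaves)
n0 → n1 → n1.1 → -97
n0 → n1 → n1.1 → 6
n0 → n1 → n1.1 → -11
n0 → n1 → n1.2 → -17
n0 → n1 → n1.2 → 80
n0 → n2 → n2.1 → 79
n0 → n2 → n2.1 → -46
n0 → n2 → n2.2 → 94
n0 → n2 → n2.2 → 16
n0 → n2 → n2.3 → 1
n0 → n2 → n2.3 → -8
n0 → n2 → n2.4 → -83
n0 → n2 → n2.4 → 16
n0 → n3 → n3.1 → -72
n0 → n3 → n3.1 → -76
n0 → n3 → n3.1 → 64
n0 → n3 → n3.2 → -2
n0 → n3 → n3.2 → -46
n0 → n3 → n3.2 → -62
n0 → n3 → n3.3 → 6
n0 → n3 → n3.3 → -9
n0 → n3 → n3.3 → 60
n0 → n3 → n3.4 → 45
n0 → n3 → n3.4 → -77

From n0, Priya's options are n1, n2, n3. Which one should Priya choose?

n1.1 (Priya): max(-97, 6, -11) = 6
n1.2 (Priya): max(-17, 80) = 80
n1 (Gita): min(6, 80) = 6
n2.1 (Priya): max(79, -46) = 79
n2.2 (Priya): max(94, 16) = 94
n2.3 (Priya): max(1, -8) = 1
n2.4 (Priya): max(-83, 16) = 16
n2 (Gita): min(79, 94, 1, 16) = 1
n3.1 (Priya): max(-72, -76, 64) = 64
n3.2 (Priya): max(-2, -46, -62) = -2
n3.3 (Priya): max(6, -9, 60) = 60
n3.4 (Priya): max(45, -77) = 45
n3 (Gita): min(64, -2, 60, 45) = -2
n0 (Priya): max(6, 1, -2) = 6
Priya at n0 wants the highest of {n1=6, n2=1, n3=-2}, so chooses n1.

n1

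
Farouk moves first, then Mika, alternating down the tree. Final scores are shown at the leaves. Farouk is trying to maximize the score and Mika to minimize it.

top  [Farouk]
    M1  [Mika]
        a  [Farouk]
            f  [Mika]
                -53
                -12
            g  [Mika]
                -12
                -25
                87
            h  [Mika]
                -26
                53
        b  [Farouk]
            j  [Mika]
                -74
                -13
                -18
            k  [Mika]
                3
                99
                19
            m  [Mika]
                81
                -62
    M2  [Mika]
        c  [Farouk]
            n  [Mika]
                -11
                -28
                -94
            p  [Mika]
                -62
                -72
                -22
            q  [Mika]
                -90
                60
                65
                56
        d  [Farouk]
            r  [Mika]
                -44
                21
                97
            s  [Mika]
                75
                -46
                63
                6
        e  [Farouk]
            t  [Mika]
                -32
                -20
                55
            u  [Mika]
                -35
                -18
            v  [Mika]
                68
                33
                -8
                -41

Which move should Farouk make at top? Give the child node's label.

f (Mika): min(-53, -12) = -53
g (Mika): min(-12, -25, 87) = -25
h (Mika): min(-26, 53) = -26
a (Farouk): max(-53, -25, -26) = -25
j (Mika): min(-74, -13, -18) = -74
k (Mika): min(3, 99, 19) = 3
m (Mika): min(81, -62) = -62
b (Farouk): max(-74, 3, -62) = 3
M1 (Mika): min(-25, 3) = -25
n (Mika): min(-11, -28, -94) = -94
p (Mika): min(-62, -72, -22) = -72
q (Mika): min(-90, 60, 65, 56) = -90
c (Farouk): max(-94, -72, -90) = -72
r (Mika): min(-44, 21, 97) = -44
s (Mika): min(75, -46, 63, 6) = -46
d (Farouk): max(-44, -46) = -44
t (Mika): min(-32, -20, 55) = -32
u (Mika): min(-35, -18) = -35
v (Mika): min(68, 33, -8, -41) = -41
e (Farouk): max(-32, -35, -41) = -32
M2 (Mika): min(-72, -44, -32) = -72
top (Farouk): max(-25, -72) = -25
Farouk at top wants the highest of {M1=-25, M2=-72}, so chooses M1.

M1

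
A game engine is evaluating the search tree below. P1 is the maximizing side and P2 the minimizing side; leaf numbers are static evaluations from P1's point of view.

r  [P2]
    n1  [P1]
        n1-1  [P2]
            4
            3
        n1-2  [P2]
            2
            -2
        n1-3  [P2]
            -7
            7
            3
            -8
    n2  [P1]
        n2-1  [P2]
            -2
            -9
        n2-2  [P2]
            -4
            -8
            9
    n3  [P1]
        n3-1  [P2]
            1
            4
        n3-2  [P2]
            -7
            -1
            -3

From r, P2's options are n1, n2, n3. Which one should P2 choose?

n2

n1-1 (P2): min(4, 3) = 3
n1-2 (P2): min(2, -2) = -2
n1-3 (P2): min(-7, 7, 3, -8) = -8
n1 (P1): max(3, -2, -8) = 3
n2-1 (P2): min(-2, -9) = -9
n2-2 (P2): min(-4, -8, 9) = -8
n2 (P1): max(-9, -8) = -8
n3-1 (P2): min(1, 4) = 1
n3-2 (P2): min(-7, -1, -3) = -7
n3 (P1): max(1, -7) = 1
r (P2): min(3, -8, 1) = -8
P2 at r wants the lowest of {n1=3, n2=-8, n3=1}, so chooses n2.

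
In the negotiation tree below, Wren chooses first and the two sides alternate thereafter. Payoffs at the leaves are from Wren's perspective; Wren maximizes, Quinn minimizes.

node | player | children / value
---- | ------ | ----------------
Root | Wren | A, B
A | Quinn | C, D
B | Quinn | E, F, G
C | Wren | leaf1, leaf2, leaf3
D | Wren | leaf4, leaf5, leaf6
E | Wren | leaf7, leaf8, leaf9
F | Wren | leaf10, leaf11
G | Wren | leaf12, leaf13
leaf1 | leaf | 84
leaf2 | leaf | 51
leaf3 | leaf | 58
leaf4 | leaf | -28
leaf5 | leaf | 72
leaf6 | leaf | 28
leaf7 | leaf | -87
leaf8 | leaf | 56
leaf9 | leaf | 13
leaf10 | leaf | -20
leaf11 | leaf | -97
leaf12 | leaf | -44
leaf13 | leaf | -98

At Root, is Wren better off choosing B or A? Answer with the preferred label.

E (Wren): max(-87, 56, 13) = 56
F (Wren): max(-20, -97) = -20
G (Wren): max(-44, -98) = -44
B (Quinn): min(56, -20, -44) = -44
C (Wren): max(84, 51, 58) = 84
D (Wren): max(-28, 72, 28) = 72
A (Quinn): min(84, 72) = 72
Wren prefers the higher value; B=-44, A=72. A is better since 72 > -44.

A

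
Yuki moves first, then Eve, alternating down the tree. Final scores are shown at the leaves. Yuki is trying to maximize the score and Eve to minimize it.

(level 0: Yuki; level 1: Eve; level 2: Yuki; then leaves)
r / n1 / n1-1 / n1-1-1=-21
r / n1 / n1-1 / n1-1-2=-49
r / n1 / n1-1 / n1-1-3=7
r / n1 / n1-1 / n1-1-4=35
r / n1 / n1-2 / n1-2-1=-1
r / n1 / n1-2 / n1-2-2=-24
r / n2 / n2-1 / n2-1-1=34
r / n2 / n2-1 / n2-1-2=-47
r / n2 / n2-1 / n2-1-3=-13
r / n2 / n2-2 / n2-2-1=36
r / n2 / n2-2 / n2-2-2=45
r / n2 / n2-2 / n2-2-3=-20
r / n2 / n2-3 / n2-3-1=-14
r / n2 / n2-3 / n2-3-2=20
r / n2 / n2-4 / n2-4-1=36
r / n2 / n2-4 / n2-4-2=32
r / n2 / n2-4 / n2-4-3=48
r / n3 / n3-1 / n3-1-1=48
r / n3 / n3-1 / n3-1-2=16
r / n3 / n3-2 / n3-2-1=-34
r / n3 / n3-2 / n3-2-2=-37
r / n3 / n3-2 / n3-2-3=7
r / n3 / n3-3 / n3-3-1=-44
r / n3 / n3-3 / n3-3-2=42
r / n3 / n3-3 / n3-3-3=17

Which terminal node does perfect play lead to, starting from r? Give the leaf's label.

n2-3-2

n1-1 (Yuki): max(-21, -49, 7, 35) = 35
n1-2 (Yuki): max(-1, -24) = -1
n1 (Eve): min(35, -1) = -1
n2-1 (Yuki): max(34, -47, -13) = 34
n2-2 (Yuki): max(36, 45, -20) = 45
n2-3 (Yuki): max(-14, 20) = 20
n2-4 (Yuki): max(36, 32, 48) = 48
n2 (Eve): min(34, 45, 20, 48) = 20
n3-1 (Yuki): max(48, 16) = 48
n3-2 (Yuki): max(-34, -37, 7) = 7
n3-3 (Yuki): max(-44, 42, 17) = 42
n3 (Eve): min(48, 7, 42) = 7
r (Yuki): max(-1, 20, 7) = 20
At r, Yuki picks n2 (highest: 20).
At n2, Eve picks n2-3 (lowest: 20).
At n2-3, Yuki picks n2-3-2 (highest: 20).
Terminal value 20.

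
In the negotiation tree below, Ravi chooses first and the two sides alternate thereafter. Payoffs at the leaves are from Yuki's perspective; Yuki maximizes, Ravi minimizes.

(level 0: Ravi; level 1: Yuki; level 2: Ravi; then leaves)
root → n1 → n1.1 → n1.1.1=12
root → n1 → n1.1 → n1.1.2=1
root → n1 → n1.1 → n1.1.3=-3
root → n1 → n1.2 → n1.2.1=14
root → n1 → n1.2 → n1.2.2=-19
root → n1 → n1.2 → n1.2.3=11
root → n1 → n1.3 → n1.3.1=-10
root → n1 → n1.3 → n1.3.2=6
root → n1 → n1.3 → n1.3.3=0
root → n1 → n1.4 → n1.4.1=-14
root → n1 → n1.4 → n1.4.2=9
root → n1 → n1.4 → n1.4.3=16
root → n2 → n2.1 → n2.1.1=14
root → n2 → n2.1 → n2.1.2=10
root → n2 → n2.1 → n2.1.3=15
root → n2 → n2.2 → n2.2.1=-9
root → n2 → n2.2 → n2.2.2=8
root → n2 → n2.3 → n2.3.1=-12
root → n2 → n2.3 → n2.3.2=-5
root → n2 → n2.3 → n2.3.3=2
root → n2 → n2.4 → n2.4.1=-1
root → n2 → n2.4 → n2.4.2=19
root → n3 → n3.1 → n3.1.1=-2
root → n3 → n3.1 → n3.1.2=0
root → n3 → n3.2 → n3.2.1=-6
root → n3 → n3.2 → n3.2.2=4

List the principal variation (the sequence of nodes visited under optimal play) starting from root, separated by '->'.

n1.1 (Ravi): min(12, 1, -3) = -3
n1.2 (Ravi): min(14, -19, 11) = -19
n1.3 (Ravi): min(-10, 6, 0) = -10
n1.4 (Ravi): min(-14, 9, 16) = -14
n1 (Yuki): max(-3, -19, -10, -14) = -3
n2.1 (Ravi): min(14, 10, 15) = 10
n2.2 (Ravi): min(-9, 8) = -9
n2.3 (Ravi): min(-12, -5, 2) = -12
n2.4 (Ravi): min(-1, 19) = -1
n2 (Yuki): max(10, -9, -12, -1) = 10
n3.1 (Ravi): min(-2, 0) = -2
n3.2 (Ravi): min(-6, 4) = -6
n3 (Yuki): max(-2, -6) = -2
root (Ravi): min(-3, 10, -2) = -3
At root, Ravi picks n1 (lowest: -3).
At n1, Yuki picks n1.1 (highest: -3).
At n1.1, Ravi picks n1.1.3 (lowest: -3).
Terminal value -3.

root -> n1 -> n1.1 -> n1.1.3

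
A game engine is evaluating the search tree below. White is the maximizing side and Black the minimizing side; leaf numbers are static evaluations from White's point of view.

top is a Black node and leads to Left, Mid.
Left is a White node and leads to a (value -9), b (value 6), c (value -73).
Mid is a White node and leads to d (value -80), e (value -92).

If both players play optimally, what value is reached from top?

Left (White): max(-9, 6, -73) = 6
Mid (White): max(-80, -92) = -80
top (Black): min(6, -80) = -80

-80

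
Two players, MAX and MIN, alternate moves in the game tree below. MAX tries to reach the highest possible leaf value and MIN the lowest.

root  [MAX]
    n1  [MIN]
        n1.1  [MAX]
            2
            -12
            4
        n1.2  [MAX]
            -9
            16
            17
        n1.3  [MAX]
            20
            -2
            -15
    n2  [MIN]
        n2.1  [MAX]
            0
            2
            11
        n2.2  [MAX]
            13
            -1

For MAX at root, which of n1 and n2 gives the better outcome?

n1.1 (MAX): max(2, -12, 4) = 4
n1.2 (MAX): max(-9, 16, 17) = 17
n1.3 (MAX): max(20, -2, -15) = 20
n1 (MIN): min(4, 17, 20) = 4
n2.1 (MAX): max(0, 2, 11) = 11
n2.2 (MAX): max(13, -1) = 13
n2 (MIN): min(11, 13) = 11
MAX prefers the higher value; n1=4, n2=11. n2 is better since 11 > 4.

n2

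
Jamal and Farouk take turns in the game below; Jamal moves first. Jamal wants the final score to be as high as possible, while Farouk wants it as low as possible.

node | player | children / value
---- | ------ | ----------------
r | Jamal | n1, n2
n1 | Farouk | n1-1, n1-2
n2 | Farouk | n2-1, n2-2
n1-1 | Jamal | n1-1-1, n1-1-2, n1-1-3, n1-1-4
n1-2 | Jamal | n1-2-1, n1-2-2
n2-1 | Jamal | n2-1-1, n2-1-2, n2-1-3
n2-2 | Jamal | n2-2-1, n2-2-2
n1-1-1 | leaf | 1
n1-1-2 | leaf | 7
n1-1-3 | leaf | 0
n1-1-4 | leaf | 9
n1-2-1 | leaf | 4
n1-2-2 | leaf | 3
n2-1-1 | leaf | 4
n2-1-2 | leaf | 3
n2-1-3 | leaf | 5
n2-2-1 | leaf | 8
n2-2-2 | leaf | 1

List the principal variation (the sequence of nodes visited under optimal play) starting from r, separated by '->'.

r -> n2 -> n2-1 -> n2-1-3

n1-1 (Jamal): max(1, 7, 0, 9) = 9
n1-2 (Jamal): max(4, 3) = 4
n1 (Farouk): min(9, 4) = 4
n2-1 (Jamal): max(4, 3, 5) = 5
n2-2 (Jamal): max(8, 1) = 8
n2 (Farouk): min(5, 8) = 5
r (Jamal): max(4, 5) = 5
At r, Jamal picks n2 (highest: 5).
At n2, Farouk picks n2-1 (lowest: 5).
At n2-1, Jamal picks n2-1-3 (highest: 5).
Terminal value 5.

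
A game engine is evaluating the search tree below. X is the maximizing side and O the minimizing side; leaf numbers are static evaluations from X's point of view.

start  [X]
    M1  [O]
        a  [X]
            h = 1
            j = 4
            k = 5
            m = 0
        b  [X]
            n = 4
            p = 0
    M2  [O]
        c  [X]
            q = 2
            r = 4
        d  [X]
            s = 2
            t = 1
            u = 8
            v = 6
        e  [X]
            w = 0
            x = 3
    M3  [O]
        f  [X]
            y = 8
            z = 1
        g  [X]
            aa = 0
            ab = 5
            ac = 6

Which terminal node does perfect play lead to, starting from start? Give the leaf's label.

a (X): max(1, 4, 5, 0) = 5
b (X): max(4, 0) = 4
M1 (O): min(5, 4) = 4
c (X): max(2, 4) = 4
d (X): max(2, 1, 8, 6) = 8
e (X): max(0, 3) = 3
M2 (O): min(4, 8, 3) = 3
f (X): max(8, 1) = 8
g (X): max(0, 5, 6) = 6
M3 (O): min(8, 6) = 6
start (X): max(4, 3, 6) = 6
At start, X picks M3 (highest: 6).
At M3, O picks g (lowest: 6).
At g, X picks ac (highest: 6).
Terminal value 6.

ac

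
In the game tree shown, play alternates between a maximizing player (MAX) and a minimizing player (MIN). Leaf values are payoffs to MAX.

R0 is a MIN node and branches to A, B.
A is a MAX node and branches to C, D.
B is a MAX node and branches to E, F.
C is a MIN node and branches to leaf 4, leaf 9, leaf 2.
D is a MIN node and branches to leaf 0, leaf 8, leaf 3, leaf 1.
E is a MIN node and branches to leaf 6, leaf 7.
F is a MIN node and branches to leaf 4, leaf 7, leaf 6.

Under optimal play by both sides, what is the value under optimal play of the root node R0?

C (MIN): min(4, 9, 2) = 2
D (MIN): min(0, 8, 3, 1) = 0
A (MAX): max(2, 0) = 2
E (MIN): min(6, 7) = 6
F (MIN): min(4, 7, 6) = 4
B (MAX): max(6, 4) = 6
R0 (MIN): min(2, 6) = 2

2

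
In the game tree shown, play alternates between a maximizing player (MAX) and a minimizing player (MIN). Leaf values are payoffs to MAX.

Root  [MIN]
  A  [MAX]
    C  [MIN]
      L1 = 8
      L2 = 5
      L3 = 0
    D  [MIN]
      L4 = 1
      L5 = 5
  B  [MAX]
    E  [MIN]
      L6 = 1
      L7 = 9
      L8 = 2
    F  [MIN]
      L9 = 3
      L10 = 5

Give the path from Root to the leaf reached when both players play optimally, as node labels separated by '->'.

C (MIN): min(8, 5, 0) = 0
D (MIN): min(1, 5) = 1
A (MAX): max(0, 1) = 1
E (MIN): min(1, 9, 2) = 1
F (MIN): min(3, 5) = 3
B (MAX): max(1, 3) = 3
Root (MIN): min(1, 3) = 1
At Root, MIN picks A (lowest: 1).
At A, MAX picks D (highest: 1).
At D, MIN picks L4 (lowest: 1).
Terminal value 1.

Root -> A -> D -> L4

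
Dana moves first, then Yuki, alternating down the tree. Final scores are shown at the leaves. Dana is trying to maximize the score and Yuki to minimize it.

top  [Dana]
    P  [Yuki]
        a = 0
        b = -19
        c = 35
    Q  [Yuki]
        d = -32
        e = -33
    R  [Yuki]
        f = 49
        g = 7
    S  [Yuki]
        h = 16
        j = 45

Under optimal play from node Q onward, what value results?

-33

Q (Yuki): min(-32, -33) = -33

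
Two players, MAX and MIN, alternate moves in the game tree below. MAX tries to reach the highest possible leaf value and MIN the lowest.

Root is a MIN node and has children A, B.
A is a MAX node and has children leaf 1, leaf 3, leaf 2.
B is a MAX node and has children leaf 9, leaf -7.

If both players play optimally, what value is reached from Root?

A (MAX): max(1, 3, 2) = 3
B (MAX): max(9, -7) = 9
Root (MIN): min(3, 9) = 3

3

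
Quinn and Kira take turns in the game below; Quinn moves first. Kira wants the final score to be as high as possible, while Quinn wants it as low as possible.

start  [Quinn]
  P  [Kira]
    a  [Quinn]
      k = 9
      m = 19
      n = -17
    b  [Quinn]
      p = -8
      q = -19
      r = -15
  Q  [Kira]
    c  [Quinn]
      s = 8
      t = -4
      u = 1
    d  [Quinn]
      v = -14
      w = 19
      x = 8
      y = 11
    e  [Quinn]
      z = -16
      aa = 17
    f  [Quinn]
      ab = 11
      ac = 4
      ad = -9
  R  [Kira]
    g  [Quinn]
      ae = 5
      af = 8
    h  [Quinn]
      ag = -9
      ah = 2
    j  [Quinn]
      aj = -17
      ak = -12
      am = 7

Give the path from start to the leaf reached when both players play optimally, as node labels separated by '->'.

start -> P -> a -> n

a (Quinn): min(9, 19, -17) = -17
b (Quinn): min(-8, -19, -15) = -19
P (Kira): max(-17, -19) = -17
c (Quinn): min(8, -4, 1) = -4
d (Quinn): min(-14, 19, 8, 11) = -14
e (Quinn): min(-16, 17) = -16
f (Quinn): min(11, 4, -9) = -9
Q (Kira): max(-4, -14, -16, -9) = -4
g (Quinn): min(5, 8) = 5
h (Quinn): min(-9, 2) = -9
j (Quinn): min(-17, -12, 7) = -17
R (Kira): max(5, -9, -17) = 5
start (Quinn): min(-17, -4, 5) = -17
At start, Quinn picks P (lowest: -17).
At P, Kira picks a (highest: -17).
At a, Quinn picks n (lowest: -17).
Terminal value -17.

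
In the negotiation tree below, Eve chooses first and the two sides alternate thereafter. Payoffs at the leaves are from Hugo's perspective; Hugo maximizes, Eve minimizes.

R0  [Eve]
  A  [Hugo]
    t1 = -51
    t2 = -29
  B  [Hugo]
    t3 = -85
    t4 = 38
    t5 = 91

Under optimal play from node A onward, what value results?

-29

A (Hugo): max(-51, -29) = -29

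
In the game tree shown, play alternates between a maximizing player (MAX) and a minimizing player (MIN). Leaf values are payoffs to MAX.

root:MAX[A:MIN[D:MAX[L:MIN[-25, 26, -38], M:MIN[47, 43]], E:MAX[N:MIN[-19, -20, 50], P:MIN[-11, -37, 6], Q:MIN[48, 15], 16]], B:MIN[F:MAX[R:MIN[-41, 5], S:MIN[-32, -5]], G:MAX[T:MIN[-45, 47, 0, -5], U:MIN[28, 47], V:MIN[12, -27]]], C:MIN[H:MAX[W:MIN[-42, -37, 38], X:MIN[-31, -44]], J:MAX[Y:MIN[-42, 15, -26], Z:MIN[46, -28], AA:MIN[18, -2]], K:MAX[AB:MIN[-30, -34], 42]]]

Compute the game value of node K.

AB (MIN): min(-30, -34) = -34
K (MAX): max(-34, 42) = 42

42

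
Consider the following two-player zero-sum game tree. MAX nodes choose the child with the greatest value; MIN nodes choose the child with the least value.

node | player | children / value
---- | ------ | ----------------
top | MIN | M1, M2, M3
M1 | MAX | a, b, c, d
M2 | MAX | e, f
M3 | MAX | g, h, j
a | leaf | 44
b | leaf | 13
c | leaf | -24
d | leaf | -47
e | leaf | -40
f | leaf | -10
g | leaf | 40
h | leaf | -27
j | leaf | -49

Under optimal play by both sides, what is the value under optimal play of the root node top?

M1 (MAX): max(44, 13, -24, -47) = 44
M2 (MAX): max(-40, -10) = -10
M3 (MAX): max(40, -27, -49) = 40
top (MIN): min(44, -10, 40) = -10

-10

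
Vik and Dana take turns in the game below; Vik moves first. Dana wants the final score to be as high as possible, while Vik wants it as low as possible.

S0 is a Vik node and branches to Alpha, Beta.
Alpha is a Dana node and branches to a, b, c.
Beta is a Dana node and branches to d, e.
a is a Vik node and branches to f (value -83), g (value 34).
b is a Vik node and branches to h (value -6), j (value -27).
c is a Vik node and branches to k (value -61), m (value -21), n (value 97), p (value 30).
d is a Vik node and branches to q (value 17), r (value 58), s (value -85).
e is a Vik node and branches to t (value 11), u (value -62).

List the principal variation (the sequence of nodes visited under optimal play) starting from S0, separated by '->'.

S0 -> Beta -> e -> u

a (Vik): min(-83, 34) = -83
b (Vik): min(-6, -27) = -27
c (Vik): min(-61, -21, 97, 30) = -61
Alpha (Dana): max(-83, -27, -61) = -27
d (Vik): min(17, 58, -85) = -85
e (Vik): min(11, -62) = -62
Beta (Dana): max(-85, -62) = -62
S0 (Vik): min(-27, -62) = -62
At S0, Vik picks Beta (lowest: -62).
At Beta, Dana picks e (highest: -62).
At e, Vik picks u (lowest: -62).
Terminal value -62.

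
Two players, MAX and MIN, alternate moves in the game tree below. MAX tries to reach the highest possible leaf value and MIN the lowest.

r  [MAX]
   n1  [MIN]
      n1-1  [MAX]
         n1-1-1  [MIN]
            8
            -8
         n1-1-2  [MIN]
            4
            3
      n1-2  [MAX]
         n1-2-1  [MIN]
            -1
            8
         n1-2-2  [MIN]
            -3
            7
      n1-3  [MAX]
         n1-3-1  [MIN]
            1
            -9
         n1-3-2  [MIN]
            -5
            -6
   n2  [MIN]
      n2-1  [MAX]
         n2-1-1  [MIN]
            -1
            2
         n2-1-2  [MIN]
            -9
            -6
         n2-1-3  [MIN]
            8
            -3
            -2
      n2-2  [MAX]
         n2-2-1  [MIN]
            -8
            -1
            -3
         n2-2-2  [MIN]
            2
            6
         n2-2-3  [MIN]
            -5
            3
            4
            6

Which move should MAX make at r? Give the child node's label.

n2

n1-1-1 (MIN): min(8, -8) = -8
n1-1-2 (MIN): min(4, 3) = 3
n1-1 (MAX): max(-8, 3) = 3
n1-2-1 (MIN): min(-1, 8) = -1
n1-2-2 (MIN): min(-3, 7) = -3
n1-2 (MAX): max(-1, -3) = -1
n1-3-1 (MIN): min(1, -9) = -9
n1-3-2 (MIN): min(-5, -6) = -6
n1-3 (MAX): max(-9, -6) = -6
n1 (MIN): min(3, -1, -6) = -6
n2-1-1 (MIN): min(-1, 2) = -1
n2-1-2 (MIN): min(-9, -6) = -9
n2-1-3 (MIN): min(8, -3, -2) = -3
n2-1 (MAX): max(-1, -9, -3) = -1
n2-2-1 (MIN): min(-8, -1, -3) = -8
n2-2-2 (MIN): min(2, 6) = 2
n2-2-3 (MIN): min(-5, 3, 4, 6) = -5
n2-2 (MAX): max(-8, 2, -5) = 2
n2 (MIN): min(-1, 2) = -1
r (MAX): max(-6, -1) = -1
MAX at r wants the highest of {n1=-6, n2=-1}, so chooses n2.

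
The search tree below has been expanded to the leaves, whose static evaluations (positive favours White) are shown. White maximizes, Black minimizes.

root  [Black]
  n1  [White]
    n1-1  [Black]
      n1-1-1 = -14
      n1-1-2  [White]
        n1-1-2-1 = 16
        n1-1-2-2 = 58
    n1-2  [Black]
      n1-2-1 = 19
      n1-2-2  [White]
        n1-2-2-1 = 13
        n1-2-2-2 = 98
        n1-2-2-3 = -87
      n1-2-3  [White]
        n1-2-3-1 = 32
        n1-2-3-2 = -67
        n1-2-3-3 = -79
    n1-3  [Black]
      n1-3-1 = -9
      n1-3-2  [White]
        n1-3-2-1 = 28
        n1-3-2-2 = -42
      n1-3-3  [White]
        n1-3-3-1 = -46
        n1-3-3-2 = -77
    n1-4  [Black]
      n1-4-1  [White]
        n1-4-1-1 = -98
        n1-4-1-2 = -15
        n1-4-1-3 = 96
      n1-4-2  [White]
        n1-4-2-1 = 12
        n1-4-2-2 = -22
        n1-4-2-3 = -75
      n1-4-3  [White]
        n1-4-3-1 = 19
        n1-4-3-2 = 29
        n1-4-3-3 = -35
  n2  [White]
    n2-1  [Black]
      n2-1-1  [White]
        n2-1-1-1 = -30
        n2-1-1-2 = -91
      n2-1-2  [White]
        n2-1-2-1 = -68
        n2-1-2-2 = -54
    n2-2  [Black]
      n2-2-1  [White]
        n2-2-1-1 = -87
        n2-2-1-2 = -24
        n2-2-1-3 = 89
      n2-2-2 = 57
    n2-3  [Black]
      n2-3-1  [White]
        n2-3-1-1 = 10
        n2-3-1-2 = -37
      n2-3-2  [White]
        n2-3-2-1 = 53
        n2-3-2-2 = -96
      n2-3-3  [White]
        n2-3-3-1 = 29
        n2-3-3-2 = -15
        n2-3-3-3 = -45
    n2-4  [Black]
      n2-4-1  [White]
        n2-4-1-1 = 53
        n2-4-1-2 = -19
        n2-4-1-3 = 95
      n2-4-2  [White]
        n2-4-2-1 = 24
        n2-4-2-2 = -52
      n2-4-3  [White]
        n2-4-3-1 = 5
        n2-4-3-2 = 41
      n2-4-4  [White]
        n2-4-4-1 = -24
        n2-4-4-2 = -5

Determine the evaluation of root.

n1-1-2 (White): max(16, 58) = 58
n1-1 (Black): min(-14, 58) = -14
n1-2-2 (White): max(13, 98, -87) = 98
n1-2-3 (White): max(32, -67, -79) = 32
n1-2 (Black): min(19, 98, 32) = 19
n1-3-2 (White): max(28, -42) = 28
n1-3-3 (White): max(-46, -77) = -46
n1-3 (Black): min(-9, 28, -46) = -46
n1-4-1 (White): max(-98, -15, 96) = 96
n1-4-2 (White): max(12, -22, -75) = 12
n1-4-3 (White): max(19, 29, -35) = 29
n1-4 (Black): min(96, 12, 29) = 12
n1 (White): max(-14, 19, -46, 12) = 19
n2-1-1 (White): max(-30, -91) = -30
n2-1-2 (White): max(-68, -54) = -54
n2-1 (Black): min(-30, -54) = -54
n2-2-1 (White): max(-87, -24, 89) = 89
n2-2 (Black): min(89, 57) = 57
n2-3-1 (White): max(10, -37) = 10
n2-3-2 (White): max(53, -96) = 53
n2-3-3 (White): max(29, -15, -45) = 29
n2-3 (Black): min(10, 53, 29) = 10
n2-4-1 (White): max(53, -19, 95) = 95
n2-4-2 (White): max(24, -52) = 24
n2-4-3 (White): max(5, 41) = 41
n2-4-4 (White): max(-24, -5) = -5
n2-4 (Black): min(95, 24, 41, -5) = -5
n2 (White): max(-54, 57, 10, -5) = 57
root (Black): min(19, 57) = 19

19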